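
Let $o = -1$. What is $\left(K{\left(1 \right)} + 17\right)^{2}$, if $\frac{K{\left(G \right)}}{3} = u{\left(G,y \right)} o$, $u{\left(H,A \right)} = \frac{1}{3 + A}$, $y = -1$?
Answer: $\frac{961}{4} \approx 240.25$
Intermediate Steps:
$K{\left(G \right)} = - \frac{3}{2}$ ($K{\left(G \right)} = 3 \frac{1}{3 - 1} \left(-1\right) = 3 \cdot \frac{1}{2} \left(-1\right) = 3 \left(- \frac{1}{2}\right) = - \frac{3}{2}$)
$\left(K{\left(1 \right)} + 17\right)^{2} = \left(- \frac{3}{2} + 17\right)^{2} = \left(\frac{31}{2}\right)^{2} = \frac{961}{4}$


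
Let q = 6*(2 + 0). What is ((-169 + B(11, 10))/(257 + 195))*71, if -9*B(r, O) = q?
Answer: -36281/1356 ≈ -26.756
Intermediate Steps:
q = 12 (q = 6*2 = 12)
B(r, O) = -4/3 (B(r, O) = -1/9*12 = -4/3)
((-169 + B(11, 10))/(257 + 195))*71 = ((-169 - 4/3)/(257 + 195))*71 = -511/3/452*71 = -511/3*1/452*71 = -511/1356*71 = -36281/1356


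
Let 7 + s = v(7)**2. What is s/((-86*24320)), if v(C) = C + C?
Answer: -189/2091520 ≈ -9.0365e-5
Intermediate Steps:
v(C) = 2*C
s = 189 (s = -7 + (2*7)**2 = -7 + 14**2 = -7 + 196 = 189)
s/((-86*24320)) = 189/((-86*24320)) = 189/(-2091520) = 189*(-1/2091520) = -189/2091520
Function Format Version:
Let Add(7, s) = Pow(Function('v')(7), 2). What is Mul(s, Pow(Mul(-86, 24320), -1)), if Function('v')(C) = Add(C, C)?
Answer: Rational(-189, 2091520) ≈ -9.0365e-5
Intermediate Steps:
Function('v')(C) = Mul(2, C)
s = 189 (s = Add(-7, Pow(Mul(2, 7), 2)) = Add(-7, Pow(14, 2)) = Add(-7, 196) = 189)
Mul(s, Pow(Mul(-86, 24320), -1)) = Mul(189, Pow(Mul(-86, 24320), -1)) = Mul(189, Pow(-2091520, -1)) = Mul(189, Rational(-1, 2091520)) = Rational(-189, 2091520)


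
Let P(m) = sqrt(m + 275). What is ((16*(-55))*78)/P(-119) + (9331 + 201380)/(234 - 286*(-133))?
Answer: 210711/38272 - 880*sqrt(39) ≈ -5490.1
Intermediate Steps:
P(m) = sqrt(275 + m)
((16*(-55))*78)/P(-119) + (9331 + 201380)/(234 - 286*(-133)) = ((16*(-55))*78)/(sqrt(275 - 119)) + (9331 + 201380)/(234 - 286*(-133)) = (-880*78)/(sqrt(156)) + 210711/(234 + 38038) = -68640*sqrt(39)/78 + 210711/38272 = -880*sqrt(39) + 210711*(1/38272) = -880*sqrt(39) + 210711/38272 = 210711/38272 - 880*sqrt(39)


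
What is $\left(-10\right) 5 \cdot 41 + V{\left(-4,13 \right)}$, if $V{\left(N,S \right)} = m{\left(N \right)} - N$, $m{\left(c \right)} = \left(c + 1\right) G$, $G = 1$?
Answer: $-2049$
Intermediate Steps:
$m{\left(c \right)} = 1 + c$ ($m{\left(c \right)} = \left(c + 1\right) 1 = \left(1 + c\right) 1 = 1 + c$)
$V{\left(N,S \right)} = 1$ ($V{\left(N,S \right)} = \left(1 + N\right) - N = 1$)
$\left(-10\right) 5 \cdot 41 + V{\left(-4,13 \right)} = \left(-10\right) 5 \cdot 41 + 1 = \left(-50\right) 41 + 1 = -2050 + 1 = -2049$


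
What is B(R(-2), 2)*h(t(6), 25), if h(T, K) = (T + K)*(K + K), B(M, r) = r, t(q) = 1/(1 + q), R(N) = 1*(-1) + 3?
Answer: 17600/7 ≈ 2514.3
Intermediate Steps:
R(N) = 2 (R(N) = -1 + 3 = 2)
h(T, K) = 2*K*(K + T) (h(T, K) = (K + T)*(2*K) = 2*K*(K + T))
B(R(-2), 2)*h(t(6), 25) = 2*(2*25*(25 + 1/(1 + 6))) = 2*(2*25*(25 + 1/7)) = 2*(2*25*(25 + ⅐)) = 2*(2*25*(176/7)) = 2*(8800/7) = 17600/7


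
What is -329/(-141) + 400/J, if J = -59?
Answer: -787/177 ≈ -4.4463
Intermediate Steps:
-329/(-141) + 400/J = -329/(-141) + 400/(-59) = -329*(-1/141) + 400*(-1/59) = 7/3 - 400/59 = -787/177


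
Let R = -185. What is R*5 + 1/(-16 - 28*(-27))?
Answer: -684499/740 ≈ -925.00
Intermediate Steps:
R*5 + 1/(-16 - 28*(-27)) = -185*5 + 1/(-16 - 28*(-27)) = -925 + 1/(-16 + 756) = -925 + 1/740 = -684499/740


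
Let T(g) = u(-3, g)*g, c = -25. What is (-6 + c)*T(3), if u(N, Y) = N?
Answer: 279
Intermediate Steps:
T(g) = -3*g
(-6 + c)*T(3) = (-6 - 25)*(-3*3) = -31*(-9) = 279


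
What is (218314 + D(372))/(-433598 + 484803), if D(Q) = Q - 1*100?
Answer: 218586/51205 ≈ 4.2688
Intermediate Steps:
D(Q) = -100 + Q (D(Q) = Q - 100 = -100 + Q)
(218314 + D(372))/(-433598 + 484803) = (218314 + (-100 + 372))/(-433598 + 484803) = (218314 + 272)/51205 = 218586*(1/51205) = 218586/51205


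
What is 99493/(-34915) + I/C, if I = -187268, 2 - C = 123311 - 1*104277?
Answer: 1161227861/166125570 ≈ 6.9901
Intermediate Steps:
C = -19032 (C = 2 - (123311 - 1*104277) = 2 - (123311 - 104277) = 2 - 1*19034 = 2 - 19034 = -19032)
99493/(-34915) + I/C = 99493/(-34915) - 187268/(-19032) = 99493*(-1/34915) - 187268*(-1/19032) = -99493/34915 + 46817/4758 = 1161227861/166125570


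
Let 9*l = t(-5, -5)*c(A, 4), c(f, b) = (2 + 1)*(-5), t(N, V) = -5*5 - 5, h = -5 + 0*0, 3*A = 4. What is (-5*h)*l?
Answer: 1250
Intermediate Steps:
A = 4/3 (A = (1/3)*4 = 4/3 ≈ 1.3333)
h = -5 (h = -5 + 0 = -5)
t(N, V) = -30 (t(N, V) = -25 - 5 = -30)
c(f, b) = -15 (c(f, b) = 3*(-5) = -15)
l = 50 (l = (-30*(-15))/9 = (1/9)*450 = 50)
(-5*h)*l = -5*(-5)*50 = 25*50 = 1250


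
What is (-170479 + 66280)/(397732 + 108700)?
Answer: -104199/506432 ≈ -0.20575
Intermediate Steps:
(-170479 + 66280)/(397732 + 108700) = -104199/506432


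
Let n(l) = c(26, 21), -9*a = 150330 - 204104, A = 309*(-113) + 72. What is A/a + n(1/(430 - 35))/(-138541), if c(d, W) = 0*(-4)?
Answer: -13635/2338 ≈ -5.8319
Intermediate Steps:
A = -34845 (A = -34917 + 72 = -34845)
a = 53774/9 (a = -(150330 - 204104)/9 = -⅑*(-53774) = 53774/9 ≈ 5974.9)
c(d, W) = 0
n(l) = 0
A/a + n(1/(430 - 35))/(-138541) = -34845/53774/9 + 0/(-138541) = -34845*9/53774 + 0*(-1/138541) = -13635/2338 + 0 = -13635/2338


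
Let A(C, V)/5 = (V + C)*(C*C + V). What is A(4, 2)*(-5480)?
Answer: -2959200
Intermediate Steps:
A(C, V) = 5*(C + V)*(V + C²) (A(C, V) = 5*((V + C)*(C*C + V)) = 5*((C + V)*(C² + V)) = 5*((C + V)*(V + C²)) = 5*(C + V)*(V + C²))
A(4, 2)*(-5480) = (5*4³ + 5*2² + 5*4*2 + 5*2*4²)*(-5480) = (5*64 + 5*4 + 40 + 5*2*16)*(-5480) = (320 + 20 + 40 + 160)*(-5480) = 540*(-5480) = -2959200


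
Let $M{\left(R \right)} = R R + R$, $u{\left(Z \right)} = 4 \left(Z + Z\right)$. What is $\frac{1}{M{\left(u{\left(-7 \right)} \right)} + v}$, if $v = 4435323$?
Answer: $\frac{1}{4438403} \approx 2.2531 \cdot 10^{-7}$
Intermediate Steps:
$u{\left(Z \right)} = 8 Z$ ($u{\left(Z \right)} = 4 \cdot 2 Z = 8 Z$)
$M{\left(R \right)} = R + R^{2}$ ($M{\left(R \right)} = R^{2} + R = R + R^{2}$)
$\frac{1}{M{\left(u{\left(-7 \right)} \right)} + v} = \frac{1}{8 \left(-7\right) \left(1 + 8 \left(-7\right)\right) + 4435323} = \frac{1}{- 56 \left(1 - 56\right) + 4435323} = \frac{1}{\left(-56\right) \left(-55\right) + 4435323} = \frac{1}{3080 + 4435323} = \frac{1}{4438403}$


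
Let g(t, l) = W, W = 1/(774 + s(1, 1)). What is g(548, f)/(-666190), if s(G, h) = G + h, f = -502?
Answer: -1/516963440 ≈ -1.9344e-9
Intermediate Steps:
W = 1/776 (W = 1/(774 + (1 + 1)) = 1/(774 + 2) = 1/776 ≈ 0.0012887)
g(t, l) = 1/776
g(548, f)/(-666190) = (1/776)/(-666190) = (1/776)*(-1/666190) = -1/516963440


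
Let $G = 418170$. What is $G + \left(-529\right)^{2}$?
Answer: $698011$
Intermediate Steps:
$G + \left(-529\right)^{2} = 418170 + \left(-529\right)^{2} = 418170 + 279841 = 698011$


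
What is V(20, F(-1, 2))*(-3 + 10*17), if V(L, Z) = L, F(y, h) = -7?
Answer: 3340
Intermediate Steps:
V(20, F(-1, 2))*(-3 + 10*17) = 20*(-3 + 10*17) = 20*(-3 + 170) = 20*167 = 3340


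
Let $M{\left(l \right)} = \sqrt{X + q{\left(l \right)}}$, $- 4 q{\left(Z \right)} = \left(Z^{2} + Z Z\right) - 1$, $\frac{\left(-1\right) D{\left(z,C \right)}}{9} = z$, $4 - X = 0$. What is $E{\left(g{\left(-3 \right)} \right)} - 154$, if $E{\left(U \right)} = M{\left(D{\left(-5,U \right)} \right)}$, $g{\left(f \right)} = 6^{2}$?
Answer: $-154 + \frac{i \sqrt{4033}}{2} \approx -154.0 + 31.753 i$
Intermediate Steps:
$X = 4$ ($X = 4 - 0 = 4 + 0 = 4$)
$D{\left(z,C \right)} = - 9 z$
$g{\left(f \right)} = 36$
$q{\left(Z \right)} = \frac{1}{4} - \frac{Z^{2}}{2}$ ($q{\left(Z \right)} = - \frac{\left(Z^{2} + Z Z\right) - 1}{4} = - \frac{\left(Z^{2} + Z^{2}\right) - 1}{4} = - \frac{2 Z^{2} - 1}{4} = - \frac{-1 + 2 Z^{2}}{4} = \frac{1}{4} - \frac{Z^{2}}{2}$)
$M{\left(l \right)} = \sqrt{\frac{17}{4} - \frac{l^{2}}{2}}$ ($M{\left(l \right)} = \sqrt{4 - \left(- \frac{1}{4} + \frac{l^{2}}{2}\right)} = \sqrt{\frac{17}{4} - \frac{l^{2}}{2}}$)
$E{\left(U \right)} = \frac{i \sqrt{4033}}{2}$ ($E{\left(U \right)} = \frac{\sqrt{17 - 2 \left(\left(-9\right) \left(-5\right)\right)^{2}}}{2} = \frac{\sqrt{17 - 2 \cdot 45^{2}}}{2} = \frac{\sqrt{17 - 4050}}{2} = \frac{\sqrt{-4033}}{2} = \frac{i \sqrt{4033}}{2}$)
$E{\left(g{\left(-3 \right)} \right)} - 154 = \frac{i \sqrt{4033}}{2} - 154 = -154 + \frac{i \sqrt{4033}}{2}$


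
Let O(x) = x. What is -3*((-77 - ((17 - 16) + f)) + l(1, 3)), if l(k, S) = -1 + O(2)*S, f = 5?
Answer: 234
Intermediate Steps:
l(k, S) = -1 + 2*S
-3*((-77 - ((17 - 16) + f)) + l(1, 3)) = -3*((-77 - ((17 - 16) + 5)) + (-1 + 2*3)) = -3*((-77 - (1 + 5)) + (-1 + 6)) = -3*((-77 - 1*6) + 5) = -3*((-77 - 6) + 5) = -3*(-83 + 5) = -3*(-78) = 234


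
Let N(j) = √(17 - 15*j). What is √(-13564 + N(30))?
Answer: √(-13564 + I*√433) ≈ 0.0893 + 116.46*I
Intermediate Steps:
√(-13564 + N(30)) = √(-13564 + √(17 - 15*30)) = √(-13564 + √(17 - 450)) = √(-13564 + √(-433)) = √(-13564 + I*√433)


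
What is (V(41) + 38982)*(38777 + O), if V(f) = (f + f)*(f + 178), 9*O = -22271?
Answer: 6201183560/3 ≈ 2.0671e+9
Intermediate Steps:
O = -22271/9 (O = (⅑)*(-22271) = -22271/9 ≈ -2474.6)
V(f) = 2*f*(178 + f) (V(f) = (2*f)*(178 + f) = 2*f*(178 + f))
(V(41) + 38982)*(38777 + O) = (2*41*(178 + 41) + 38982)*(38777 - 22271/9) = (2*41*219 + 38982)*(326722/9) = (17958 + 38982)*(326722/9) = 56940*(326722/9) = 6201183560/3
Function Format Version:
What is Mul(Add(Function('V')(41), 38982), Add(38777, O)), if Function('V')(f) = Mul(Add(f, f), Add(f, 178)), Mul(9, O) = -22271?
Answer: Rational(6201183560, 3) ≈ 2.0671e+9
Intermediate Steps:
O = Rational(-22271, 9) (O = Mul(Rational(1, 9), -22271) = Rational(-22271, 9) ≈ -2474.6)
Function('V')(f) = Mul(2, f, Add(178, f)) (Function('V')(f) = Mul(Mul(2, f), Add(178, f)) = Mul(2, f, Add(178, f)))
Mul(Add(Function('V')(41), 38982), Add(38777, O)) = Mul(Add(Mul(2, 41, Add(178, 41)), 38982), Add(38777, Rational(-22271, 9))) = Mul(Add(Mul(2, 41, 219), 38982), Rational(326722, 9)) = Mul(Add(17958, 38982), Rational(326722, 9)) = Mul(56940, Rational(326722, 9)) = Rational(6201183560, 3)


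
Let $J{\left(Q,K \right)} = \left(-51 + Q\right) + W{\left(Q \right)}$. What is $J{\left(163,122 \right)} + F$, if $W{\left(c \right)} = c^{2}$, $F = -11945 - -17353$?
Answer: $32089$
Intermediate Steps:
$F = 5408$ ($F = -11945 + 17353 = 5408$)
$J{\left(Q,K \right)} = -51 + Q + Q^{2}$ ($J{\left(Q,K \right)} = \left(-51 + Q\right) + Q^{2} = -51 + Q + Q^{2}$)
$J{\left(163,122 \right)} + F = \left(-51 + 163 + 163^{2}\right) + 5408 = \left(-51 + 163 + 26569\right) + 5408 = 26681 + 5408 = 32089$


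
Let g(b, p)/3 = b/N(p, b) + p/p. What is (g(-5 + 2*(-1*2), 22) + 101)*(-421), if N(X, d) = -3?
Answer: -47573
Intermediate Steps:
g(b, p) = 3 - b (g(b, p) = 3*(b/(-3) + p/p) = 3*(b*(-1/3) + 1) = 3*(-b/3 + 1) = 3*(1 - b/3) = 3 - b)
(g(-5 + 2*(-1*2), 22) + 101)*(-421) = ((3 - (-5 + 2*(-1*2))) + 101)*(-421) = ((3 - (-5 + 2*(-2))) + 101)*(-421) = ((3 - (-5 - 4)) + 101)*(-421) = ((3 - 1*(-9)) + 101)*(-421) = ((3 + 9) + 101)*(-421) = (12 + 101)*(-421) = 113*(-421) = -47573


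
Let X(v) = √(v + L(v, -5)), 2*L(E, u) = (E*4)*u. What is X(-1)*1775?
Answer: 5325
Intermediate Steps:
L(E, u) = 2*E*u (L(E, u) = ((E*4)*u)/2 = ((4*E)*u)/2 = (4*E*u)/2 = 2*E*u)
X(v) = 3*√(-v) (X(v) = √(v + 2*v*(-5)) = √(v - 10*v) = √(-9*v) = 3*√(-v))
X(-1)*1775 = (3*√(-1*(-1)))*1775 = (3*√1)*1775 = (3*1)*1775 = 3*1775 = 5325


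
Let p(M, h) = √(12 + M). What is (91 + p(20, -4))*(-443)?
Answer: -40313 - 1772*√2 ≈ -42819.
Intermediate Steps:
(91 + p(20, -4))*(-443) = (91 + √(12 + 20))*(-443) = (91 + √32)*(-443) = (91 + 4*√2)*(-443) = -40313 - 1772*√2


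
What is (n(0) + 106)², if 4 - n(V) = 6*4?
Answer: 7396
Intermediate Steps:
n(V) = -20 (n(V) = 4 - 6*4 = 4 - 1*24 = 4 - 24 = -20)
(n(0) + 106)² = (-20 + 106)² = 86² = 7396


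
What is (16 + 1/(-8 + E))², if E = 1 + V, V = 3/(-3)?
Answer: 16129/64 ≈ 252.02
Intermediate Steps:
V = -1 (V = 3*(-⅓) = -1)
E = 0 (E = 1 - 1 = 0)
(16 + 1/(-8 + E))² = (16 + 1/(-8 + 0))² = (16 + 1/(-8))² = (16 - ⅛)² = (127/8)² = 16129/64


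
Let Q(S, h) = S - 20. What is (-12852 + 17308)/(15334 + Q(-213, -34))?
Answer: 4456/15101 ≈ 0.29508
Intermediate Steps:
Q(S, h) = -20 + S
(-12852 + 17308)/(15334 + Q(-213, -34)) = (-12852 + 17308)/(15334 + (-20 - 213)) = 4456/(15334 - 233) = 4456/15101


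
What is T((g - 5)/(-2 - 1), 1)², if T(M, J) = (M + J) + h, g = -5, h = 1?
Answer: 256/9 ≈ 28.444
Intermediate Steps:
T(M, J) = 1 + J + M (T(M, J) = (M + J) + 1 = (J + M) + 1 = 1 + J + M)
T((g - 5)/(-2 - 1), 1)² = (1 + 1 + (-5 - 5)/(-2 - 1))² = (1 + 1 - 10/(-3))² = (1 + 1 - 10*(-⅓))² = (1 + 1 + 10/3)² = (16/3)² = 256/9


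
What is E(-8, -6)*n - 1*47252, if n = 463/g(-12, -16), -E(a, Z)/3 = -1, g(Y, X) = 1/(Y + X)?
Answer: -86144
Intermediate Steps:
g(Y, X) = 1/(X + Y)
E(a, Z) = 3 (E(a, Z) = -3*(-1) = 3)
n = -12964 (n = 463/(1/(-16 - 12)) = 463/(1/(-28)) = 463/(-1/28) = 463*(-28) = -12964)
E(-8, -6)*n - 1*47252 = 3*(-12964) - 1*47252 = -38892 - 47252 = -86144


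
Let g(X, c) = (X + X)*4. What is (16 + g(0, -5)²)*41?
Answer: 656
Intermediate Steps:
g(X, c) = 8*X (g(X, c) = (2*X)*4 = 8*X)
(16 + g(0, -5)²)*41 = (16 + (8*0)²)*41 = (16 + 0²)*41 = (16 + 0)*41 = 16*41 = 656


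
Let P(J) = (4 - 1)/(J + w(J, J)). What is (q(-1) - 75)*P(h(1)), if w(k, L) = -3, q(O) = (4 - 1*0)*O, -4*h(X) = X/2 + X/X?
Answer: 632/9 ≈ 70.222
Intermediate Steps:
h(X) = -¼ - X/8 (h(X) = -(X/2 + X/X)/4 = -(X*(½) + 1)/4 = -(X/2 + 1)/4 = -(1 + X/2)/4 = -¼ - X/8)
q(O) = 4*O (q(O) = (4 + 0)*O = 4*O)
P(J) = 3/(-3 + J) (P(J) = (4 - 1)/(J - 3) = 3/(-3 + J))
(q(-1) - 75)*P(h(1)) = (4*(-1) - 75)*(3/(-3 + (-¼ - ⅛*1))) = (-4 - 75)*(3/(-3 + (-¼ - ⅛))) = -237/(-3 - 3/8) = -237/(-27/8) = -237*(-8)/27 = -79*(-8/9) = 632/9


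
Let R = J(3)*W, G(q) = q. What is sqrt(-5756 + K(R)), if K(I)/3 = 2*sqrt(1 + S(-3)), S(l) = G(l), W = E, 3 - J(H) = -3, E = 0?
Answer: sqrt(-5756 + 6*I*sqrt(2)) ≈ 0.0559 + 75.868*I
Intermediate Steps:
J(H) = 6 (J(H) = 3 - 1*(-3) = 3 + 3 = 6)
W = 0
S(l) = l
R = 0 (R = 6*0 = 0)
K(I) = 6*I*sqrt(2) (K(I) = 3*(2*sqrt(1 - 3)) = 3*(2*sqrt(-2)) = 3*(2*(I*sqrt(2))) = 3*(2*I*sqrt(2)) = 6*I*sqrt(2))
sqrt(-5756 + K(R)) = sqrt(-5756 + 6*I*sqrt(2))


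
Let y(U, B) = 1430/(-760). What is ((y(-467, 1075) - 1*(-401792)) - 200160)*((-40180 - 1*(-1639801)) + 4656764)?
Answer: 95872149281265/76 ≈ 1.2615e+12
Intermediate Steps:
y(U, B) = -143/76 (y(U, B) = 1430*(-1/760) = -143/76)
((y(-467, 1075) - 1*(-401792)) - 200160)*((-40180 - 1*(-1639801)) + 4656764) = ((-143/76 - 1*(-401792)) - 200160)*((-40180 - 1*(-1639801)) + 4656764) = ((-143/76 + 401792) - 200160)*((-40180 + 1639801) + 4656764) = (30536049/76 - 200160)*(1599621 + 4656764) = (15323889/76)*6256385 = 95872149281265/76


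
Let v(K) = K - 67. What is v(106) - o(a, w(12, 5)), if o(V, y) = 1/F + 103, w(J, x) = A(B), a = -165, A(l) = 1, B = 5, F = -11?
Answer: -703/11 ≈ -63.909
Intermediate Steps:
w(J, x) = 1
v(K) = -67 + K
o(V, y) = 1132/11 (o(V, y) = 1/(-11) + 103 = -1/11 + 103 = 1132/11)
v(106) - o(a, w(12, 5)) = (-67 + 106) - 1*1132/11 = 39 - 1132/11 = -703/11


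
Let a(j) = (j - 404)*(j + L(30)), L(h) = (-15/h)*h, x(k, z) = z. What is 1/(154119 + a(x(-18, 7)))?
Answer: 1/157295 ≈ 6.3575e-6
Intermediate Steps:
L(h) = -15
a(j) = (-404 + j)*(-15 + j) (a(j) = (j - 404)*(j - 15) = (-404 + j)*(-15 + j))
1/(154119 + a(x(-18, 7))) = 1/(154119 + (6060 + 7**2 - 419*7)) = 1/(154119 + (6060 + 49 - 2933)) = 1/(154119 + 3176) = 1/157295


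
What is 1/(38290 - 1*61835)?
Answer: -1/23545 ≈ -4.2472e-5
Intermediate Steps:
1/(38290 - 1*61835) = 1/(38290 - 61835) = 1/(-23545) = -1/23545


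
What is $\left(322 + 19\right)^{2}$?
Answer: $116281$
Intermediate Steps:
$\left(322 + 19\right)^{2} = 341^{2} = 116281$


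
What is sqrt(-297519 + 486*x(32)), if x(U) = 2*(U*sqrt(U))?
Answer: sqrt(-297519 + 124416*sqrt(2)) ≈ 348.67*I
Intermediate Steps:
x(U) = 2*U**(3/2)
sqrt(-297519 + 486*x(32)) = sqrt(-297519 + 486*(2*32**(3/2))) = sqrt(-297519 + 486*(2*(128*sqrt(2)))) = sqrt(-297519 + 486*(256*sqrt(2))) = sqrt(-297519 + 124416*sqrt(2))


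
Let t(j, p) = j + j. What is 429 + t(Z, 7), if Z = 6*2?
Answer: 453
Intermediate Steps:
Z = 12
t(j, p) = 2*j
429 + t(Z, 7) = 429 + 2*12 = 429 + 24 = 453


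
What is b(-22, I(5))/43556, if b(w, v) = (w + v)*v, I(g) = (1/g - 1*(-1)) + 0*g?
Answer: -156/272225 ≈ -0.00057306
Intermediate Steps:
I(g) = 1 + 1/g (I(g) = (1/g + 1) + 0 = (1 + 1/g) + 0 = 1 + 1/g)
b(w, v) = v*(v + w) (b(w, v) = (v + w)*v = v*(v + w))
b(-22, I(5))/43556 = (((1 + 5)/5)*((1 + 5)/5 - 22))/43556 = (((1/5)*6)*((1/5)*6 - 22))*(1/43556) = (6*(6/5 - 22)/5)*(1/43556) = ((6/5)*(-104/5))*(1/43556) = -624/25*1/43556 = -156/272225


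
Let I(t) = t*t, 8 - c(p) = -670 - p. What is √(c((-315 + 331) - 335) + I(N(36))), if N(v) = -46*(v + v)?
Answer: √10969703 ≈ 3312.1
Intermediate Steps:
N(v) = -92*v
c(p) = 678 + p (c(p) = 8 - (-670 - p) = 8 + (670 + p) = 678 + p)
I(t) = t²
√(c((-315 + 331) - 335) + I(N(36))) = √((678 + ((-315 + 331) - 335)) + (-92*36)²) = √((678 + (16 - 335)) + (-3312)²) = √((678 - 319) + 10969344) = √(359 + 10969344) = √10969703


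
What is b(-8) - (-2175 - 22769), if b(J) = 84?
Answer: 25028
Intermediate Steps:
b(-8) - (-2175 - 22769) = 84 - (-2175 - 22769) = 84 - 1*(-24944) = 84 + 24944 = 25028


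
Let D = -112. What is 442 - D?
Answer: 554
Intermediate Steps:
442 - D = 442 - 1*(-112) = 442 + 112 = 554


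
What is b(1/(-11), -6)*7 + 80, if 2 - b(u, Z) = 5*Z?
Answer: 304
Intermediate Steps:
b(u, Z) = 2 - 5*Z
b(1/(-11), -6)*7 + 80 = (2 - 5*(-6))*7 + 80 = (2 + 30)*7 + 80 = 32*7 + 80 = 224 + 80 = 304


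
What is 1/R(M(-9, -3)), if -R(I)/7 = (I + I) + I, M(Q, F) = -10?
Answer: 1/210 ≈ 0.0047619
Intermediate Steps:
R(I) = -21*I (R(I) = -7*((I + I) + I) = -7*(2*I + I) = -21*I)
1/R(M(-9, -3)) = 1/(-21*(-10)) = 1/210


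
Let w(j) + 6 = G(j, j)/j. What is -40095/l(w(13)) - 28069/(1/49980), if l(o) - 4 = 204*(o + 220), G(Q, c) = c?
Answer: -61536306467775/43864 ≈ -1.4029e+9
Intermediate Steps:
w(j) = -5 (w(j) = -6 + j/j = -6 + 1 = -5)
l(o) = 44884 + 204*o (l(o) = 4 + 204*(o + 220) = 4 + 204*(220 + o) = 4 + (44880 + 204*o) = 44884 + 204*o)
-40095/l(w(13)) - 28069/(1/49980) = -40095/(44884 + 204*(-5)) - 28069/(1/49980) = -40095/(44884 - 1020) - 28069/1/49980 = -40095/43864 - 28069*49980 = -40095*1/43864 - 1402888620 = -40095/43864 - 1402888620 = -61536306467775/43864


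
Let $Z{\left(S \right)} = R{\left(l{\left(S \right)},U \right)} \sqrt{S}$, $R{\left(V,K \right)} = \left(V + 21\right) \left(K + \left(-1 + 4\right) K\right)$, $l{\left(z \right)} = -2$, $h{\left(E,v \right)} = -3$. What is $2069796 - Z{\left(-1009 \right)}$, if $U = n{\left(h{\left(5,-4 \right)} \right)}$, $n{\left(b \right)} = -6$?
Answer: $2069796 + 456 i \sqrt{1009} \approx 2.0698 \cdot 10^{6} + 14485.0 i$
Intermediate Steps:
$U = -6$
$R{\left(V,K \right)} = 4 K \left(21 + V\right)$ ($R{\left(V,K \right)} = \left(21 + V\right) \left(K + 3 K\right) = \left(21 + V\right) 4 K = 4 K \left(21 + V\right)$)
$Z{\left(S \right)} = - 456 \sqrt{S}$ ($Z{\left(S \right)} = 4 \left(-6\right) \left(21 - 2\right) \sqrt{S} = 4 \left(-6\right) 19 \sqrt{S} = - 456 \sqrt{S}$)
$2069796 - Z{\left(-1009 \right)} = 2069796 - - 456 \sqrt{-1009} = 2069796 - - 456 i \sqrt{1009} = 2069796 + 456 i \sqrt{1009}$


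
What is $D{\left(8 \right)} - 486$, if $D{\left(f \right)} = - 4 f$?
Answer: $-518$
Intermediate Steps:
$D{\left(8 \right)} - 486 = \left(-4\right) 8 - 486 = -32 - 486 = -518$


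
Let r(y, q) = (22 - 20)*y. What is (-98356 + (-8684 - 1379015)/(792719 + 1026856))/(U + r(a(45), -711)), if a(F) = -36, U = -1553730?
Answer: 178967506399/2827259274150 ≈ 0.063301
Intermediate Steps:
r(y, q) = 2*y
(-98356 + (-8684 - 1379015)/(792719 + 1026856))/(U + r(a(45), -711)) = (-98356 + (-8684 - 1379015)/(792719 + 1026856))/(-1553730 + 2*(-36)) = (-98356 - 1387699/1819575)/(-1553730 - 72) = (-98356 - 1387699*1/1819575)/(-1553802) = (-98356 - 1387699/1819575)*(-1/1553802) = -178967506399/1819575*(-1/1553802) = 178967506399/2827259274150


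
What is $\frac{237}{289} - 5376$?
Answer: $- \frac{1553427}{289} \approx -5375.2$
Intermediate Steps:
$\frac{237}{289} - 5376 = - \frac{1553427}{289}$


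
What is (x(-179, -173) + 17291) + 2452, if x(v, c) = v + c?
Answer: 19391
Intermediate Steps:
x(v, c) = c + v
(x(-179, -173) + 17291) + 2452 = ((-173 - 179) + 17291) + 2452 = (-352 + 17291) + 2452 = 16939 + 2452 = 19391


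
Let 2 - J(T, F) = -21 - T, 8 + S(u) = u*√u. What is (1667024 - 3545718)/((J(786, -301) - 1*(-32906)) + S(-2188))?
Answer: -63325138658/11610870521 - 8221164944*I*√547/11610870521 ≈ -5.4539 - 16.56*I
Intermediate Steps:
S(u) = -8 + u^(3/2) (S(u) = -8 + u*√u = -8 + u^(3/2))
J(T, F) = 23 + T (J(T, F) = 2 - (-21 - T) = 2 + (21 + T) = 23 + T)
(1667024 - 3545718)/((J(786, -301) - 1*(-32906)) + S(-2188)) = (1667024 - 3545718)/(((23 + 786) - 1*(-32906)) + (-8 + (-2188)^(3/2))) = -1878694/((809 + 32906) + (-8 - 4376*I*√547)) = -1878694/(33715 + (-8 - 4376*I*√547)) = -1878694/(33707 - 4376*I*√547)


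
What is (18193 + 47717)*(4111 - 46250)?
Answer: -2777381490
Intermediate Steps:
(18193 + 47717)*(4111 - 46250) = 65910*(-42139) = -2777381490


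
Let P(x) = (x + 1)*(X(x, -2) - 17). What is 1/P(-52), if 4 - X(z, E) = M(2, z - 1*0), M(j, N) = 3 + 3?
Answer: 1/969 ≈ 0.0010320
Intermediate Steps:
M(j, N) = 6
X(z, E) = -2 (X(z, E) = 4 - 1*6 = 4 - 6 = -2)
P(x) = -19 - 19*x (P(x) = (x + 1)*(-2 - 17) = (1 + x)*(-19) = -19 - 19*x)
1/P(-52) = 1/(-19 - 19*(-52)) = 1/(-19 + 988) = 1/969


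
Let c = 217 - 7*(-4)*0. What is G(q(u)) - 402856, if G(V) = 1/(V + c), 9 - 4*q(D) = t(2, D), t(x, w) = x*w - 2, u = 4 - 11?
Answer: -359750404/893 ≈ -4.0286e+5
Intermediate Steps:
u = -7
c = 217 (c = 217 - (-28)*0 = 217 - 1*0 = 217 + 0 = 217)
t(x, w) = -2 + w*x (t(x, w) = w*x - 2 = -2 + w*x)
q(D) = 11/4 - D/2 (q(D) = 9/4 - (-2 + D*2)/4 = 9/4 - (-2 + 2*D)/4 = 9/4 + (½ - D/2) = 11/4 - D/2)
G(V) = 1/(217 + V) (G(V) = 1/(V + 217) = 1/(217 + V))
G(q(u)) - 402856 = 1/(217 + (11/4 - ½*(-7))) - 402856 = 1/(217 + (11/4 + 7/2)) - 402856 = 1/(217 + 25/4) - 402856 = 1/(893/4) - 402856 = 4/893 - 402856 = -359750404/893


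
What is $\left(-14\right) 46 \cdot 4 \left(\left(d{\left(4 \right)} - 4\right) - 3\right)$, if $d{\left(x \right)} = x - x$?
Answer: $18032$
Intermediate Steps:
$d{\left(x \right)} = 0$
$\left(-14\right) 46 \cdot 4 \left(\left(d{\left(4 \right)} - 4\right) - 3\right) = \left(-14\right) 46 \cdot 4 \left(\left(0 - 4\right) - 3\right) = - 644 \cdot 4 \left(-4 - 3\right) = - 644 \cdot 4 \left(-7\right) = \left(-644\right) \left(-28\right) = 18032$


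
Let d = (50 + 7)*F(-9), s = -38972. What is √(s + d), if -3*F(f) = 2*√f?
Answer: √(-38972 - 114*I) ≈ 0.2887 - 197.41*I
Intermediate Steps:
F(f) = -2*√f/3
d = -114*I (d = (50 + 7)*(-2*I) = 57*(-2*I) = -114*I ≈ -114.0*I)
√(s + d) = √(-38972 - 114*I)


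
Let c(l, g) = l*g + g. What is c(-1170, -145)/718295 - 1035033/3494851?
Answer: -30212861996/502066799809 ≈ -0.060177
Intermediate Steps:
c(l, g) = g + g*l (c(l, g) = g*l + g = g + g*l)
c(-1170, -145)/718295 - 1035033/3494851 = -145*(1 - 1170)/718295 - 1035033/3494851 = -145*(-1169)*(1/718295) - 1035033*1/3494851 = 169505*(1/718295) - 1035033/3494851 = 33901/143659 - 1035033/3494851 = -30212861996/502066799809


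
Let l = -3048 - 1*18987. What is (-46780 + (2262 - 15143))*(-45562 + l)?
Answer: 4032904617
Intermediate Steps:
l = -22035 (l = -3048 - 18987 = -22035)
(-46780 + (2262 - 15143))*(-45562 + l) = (-46780 + (2262 - 15143))*(-45562 - 22035) = (-46780 - 12881)*(-67597) = -59661*(-67597) = 4032904617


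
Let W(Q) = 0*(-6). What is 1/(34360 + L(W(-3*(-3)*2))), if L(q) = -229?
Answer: 1/34131 ≈ 2.9299e-5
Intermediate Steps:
W(Q) = 0
1/(34360 + L(W(-3*(-3)*2))) = 1/(34360 - 229) = 1/34131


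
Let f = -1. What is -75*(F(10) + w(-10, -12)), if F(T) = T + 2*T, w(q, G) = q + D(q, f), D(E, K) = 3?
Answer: -1725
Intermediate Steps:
w(q, G) = 3 + q (w(q, G) = q + 3 = 3 + q)
F(T) = 3*T
-75*(F(10) + w(-10, -12)) = -75*(3*10 + (3 - 10)) = -75*(30 - 7) = -75*23 = -1725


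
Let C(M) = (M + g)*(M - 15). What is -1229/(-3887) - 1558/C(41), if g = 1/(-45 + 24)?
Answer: -3834401/3342820 ≈ -1.1471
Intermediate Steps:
g = -1/21 (g = 1/(-21) = -1/21 ≈ -0.047619)
C(M) = (-15 + M)*(-1/21 + M) (C(M) = (M - 1/21)*(M - 15) = (-1/21 + M)*(-15 + M) = (-15 + M)*(-1/21 + M))
-1229/(-3887) - 1558/C(41) = -1229/(-3887) - 1558/(5/7 + 41**2 - 316/21*41) = -1229*(-1/3887) - 1558/(5/7 + 1681 - 12956/21) = 1229/3887 - 1558/22360/21 = 1229/3887 - 1558*21/22360 = 1229/3887 - 16359/11180 = -3834401/3342820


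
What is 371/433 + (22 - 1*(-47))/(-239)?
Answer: 58792/103487 ≈ 0.56811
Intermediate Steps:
371/433 + (22 - 1*(-47))/(-239) = 371*(1/433) + (22 + 47)*(-1/239) = 371/433 + 69*(-1/239) = 371/433 - 69/239 = 58792/103487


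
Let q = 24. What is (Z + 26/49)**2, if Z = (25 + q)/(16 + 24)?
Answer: 11840481/3841600 ≈ 3.0822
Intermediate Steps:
Z = 49/40 (Z = (25 + 24)/(16 + 24) = 49/40 ≈ 1.2250)
(Z + 26/49)**2 = (49/40 + 26/49)**2 = (3441/1960)**2 = 11840481/3841600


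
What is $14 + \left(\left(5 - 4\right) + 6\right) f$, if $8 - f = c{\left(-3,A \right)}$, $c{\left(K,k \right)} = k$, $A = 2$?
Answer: $56$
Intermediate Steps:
$f = 6$ ($f = 8 - 2 = 6$)
$14 + \left(\left(5 - 4\right) + 6\right) f = 14 + \left(\left(5 - 4\right) + 6\right) 6 = 14 + \left(1 + 6\right) 6 = 14 + 7 \cdot 6 = 14 + 42 = 56$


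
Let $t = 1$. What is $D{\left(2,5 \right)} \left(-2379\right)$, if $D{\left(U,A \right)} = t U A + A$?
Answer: $-35685$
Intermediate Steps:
$D{\left(U,A \right)} = A + A U$ ($D{\left(U,A \right)} = 1 U A + A = U A + A = A U + A = A + A U$)
$D{\left(2,5 \right)} \left(-2379\right) = 5 \left(1 + 2\right) \left(-2379\right) = 5 \cdot 3 \left(-2379\right) = 15 \left(-2379\right) = -35685$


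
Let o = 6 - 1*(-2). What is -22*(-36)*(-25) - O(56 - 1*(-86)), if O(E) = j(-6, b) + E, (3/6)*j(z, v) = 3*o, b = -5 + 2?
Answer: -19990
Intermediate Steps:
b = -3
o = 8 (o = 6 + 2 = 8)
j(z, v) = 48 (j(z, v) = 2*(3*8) = 2*24 = 48)
O(E) = 48 + E
-22*(-36)*(-25) - O(56 - 1*(-86)) = -22*(-36)*(-25) - (48 + (56 - 1*(-86))) = 792*(-25) - (48 + (56 + 86)) = -19800 - (48 + 142) = -19800 - 1*190 = -19800 - 190 = -19990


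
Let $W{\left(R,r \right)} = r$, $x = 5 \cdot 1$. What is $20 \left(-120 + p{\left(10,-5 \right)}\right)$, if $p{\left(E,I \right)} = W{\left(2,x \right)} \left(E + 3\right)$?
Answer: $-1100$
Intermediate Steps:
$x = 5$
$p{\left(E,I \right)} = 15 + 5 E$ ($p{\left(E,I \right)} = 5 \left(E + 3\right) = 5 \left(3 + E\right) = 15 + 5 E$)
$20 \left(-120 + p{\left(10,-5 \right)}\right) = 20 \left(-120 + \left(15 + 5 \cdot 10\right)\right) = 20 \left(-120 + \left(15 + 50\right)\right) = 20 \left(-120 + 65\right) = 20 \left(-55\right) = -1100$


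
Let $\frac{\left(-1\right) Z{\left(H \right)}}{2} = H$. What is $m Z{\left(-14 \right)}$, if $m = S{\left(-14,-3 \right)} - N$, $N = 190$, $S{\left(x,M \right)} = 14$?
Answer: $-4928$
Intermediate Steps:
$Z{\left(H \right)} = - 2 H$
$m = -176$ ($m = 14 - 190 = -176$)
$m Z{\left(-14 \right)} = - 176 \left(\left(-2\right) \left(-14\right)\right) = \left(-176\right) 28 = -4928$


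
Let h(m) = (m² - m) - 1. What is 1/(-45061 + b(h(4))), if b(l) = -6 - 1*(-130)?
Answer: -1/44937 ≈ -2.2253e-5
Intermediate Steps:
h(m) = -1 + m² - m
b(l) = 124 (b(l) = -6 + 130 = 124)
1/(-45061 + b(h(4))) = 1/(-45061 + 124) = 1/(-44937) = -1/44937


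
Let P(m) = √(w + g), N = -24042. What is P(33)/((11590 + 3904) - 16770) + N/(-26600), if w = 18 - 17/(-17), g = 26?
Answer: 12021/13300 - 3*√5/1276 ≈ 0.89858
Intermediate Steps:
w = 19 (w = 18 - 17*(-1)/17 = 18 - 1*(-1) = 18 + 1 = 19)
P(m) = 3*√5 (P(m) = √(19 + 26) = √45 = 3*√5)
P(33)/((11590 + 3904) - 16770) + N/(-26600) = (3*√5)/((11590 + 3904) - 16770) - 24042/(-26600) = (3*√5)/(15494 - 16770) - 24042*(-1/26600) = (3*√5)/(-1276) + 12021/13300 = (3*√5)*(-1/1276) + 12021/13300 = -3*√5/1276 + 12021/13300 = 12021/13300 - 3*√5/1276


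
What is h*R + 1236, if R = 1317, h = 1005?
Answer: 1324821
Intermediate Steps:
h*R + 1236 = 1005*1317 + 1236 = 1323585 + 1236 = 1324821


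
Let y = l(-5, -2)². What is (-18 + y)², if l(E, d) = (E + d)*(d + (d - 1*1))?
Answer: 1456849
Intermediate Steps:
l(E, d) = (-1 + 2*d)*(E + d) (l(E, d) = (E + d)*(d + (d - 1)) = (E + d)*(d + (-1 + d)) = (E + d)*(-1 + 2*d) = (-1 + 2*d)*(E + d))
y = 1225 (y = (-1*(-5) - 1*(-2) + 2*(-2)² + 2*(-5)*(-2))² = (5 + 2 + 2*4 + 20)² = (5 + 2 + 8 + 20)² = 35² = 1225)
(-18 + y)² = (-18 + 1225)² = 1207² = 1456849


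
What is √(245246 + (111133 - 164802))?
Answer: √191577 ≈ 437.70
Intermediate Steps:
√(245246 + (111133 - 164802)) = √(245246 - 53669) = √191577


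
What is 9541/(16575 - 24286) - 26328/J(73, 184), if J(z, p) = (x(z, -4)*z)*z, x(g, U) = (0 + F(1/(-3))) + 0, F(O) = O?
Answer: 558201635/41091919 ≈ 13.584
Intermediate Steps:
x(g, U) = -1/3 (x(g, U) = (0 + 1/(-3)) + 0 = (0 - 1/3) + 0 = -1/3 + 0 = -1/3)
J(z, p) = -z**2/3 (J(z, p) = (-z/3)*z = -z**2/3)
9541/(16575 - 24286) - 26328/J(73, 184) = 9541/(16575 - 24286) - 26328/((-1/3*73**2)) = 9541/(-7711) - 26328/((-1/3*5329)) = 9541*(-1/7711) - 26328/(-5329/3) = -9541/7711 - 26328*(-3/5329) = -9541/7711 + 78984/5329 = 558201635/41091919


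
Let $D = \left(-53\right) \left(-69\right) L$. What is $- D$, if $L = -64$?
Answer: $234048$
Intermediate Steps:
$D = -234048$ ($D = \left(-53\right) \left(-69\right) \left(-64\right) = 3657 \left(-64\right) = -234048$)
$- D = \left(-1\right) \left(-234048\right) = 234048$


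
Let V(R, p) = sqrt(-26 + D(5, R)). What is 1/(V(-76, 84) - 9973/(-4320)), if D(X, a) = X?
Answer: 43083360/491371129 - 18662400*I*sqrt(21)/491371129 ≈ 0.08768 - 0.17405*I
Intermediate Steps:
V(R, p) = I*sqrt(21) (V(R, p) = sqrt(-26 + 5) = sqrt(-21) = I*sqrt(21))
1/(V(-76, 84) - 9973/(-4320)) = 1/(I*sqrt(21) - 9973/(-4320)) = 1/(I*sqrt(21) - 9973*(-1/4320)) = 1/(I*sqrt(21) + 9973/4320) = 1/(9973/4320 + I*sqrt(21))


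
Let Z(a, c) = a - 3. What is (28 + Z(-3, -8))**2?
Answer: 484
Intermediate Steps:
Z(a, c) = -3 + a
(28 + Z(-3, -8))**2 = (28 + (-3 - 3))**2 = (28 - 6)**2 = 22**2 = 484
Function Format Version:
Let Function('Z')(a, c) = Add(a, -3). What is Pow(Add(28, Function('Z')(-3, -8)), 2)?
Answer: 484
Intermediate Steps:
Function('Z')(a, c) = Add(-3, a)
Pow(Add(28, Function('Z')(-3, -8)), 2) = Pow(Add(28, Add(-3, -3)), 2) = Pow(Add(28, -6), 2) = Pow(22, 2) = 484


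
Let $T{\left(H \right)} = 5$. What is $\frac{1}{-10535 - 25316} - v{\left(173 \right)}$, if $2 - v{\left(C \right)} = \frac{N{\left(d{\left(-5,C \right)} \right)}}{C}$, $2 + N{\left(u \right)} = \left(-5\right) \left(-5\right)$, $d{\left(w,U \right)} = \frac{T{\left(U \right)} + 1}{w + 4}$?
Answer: $- \frac{11580046}{6202223} \approx -1.8671$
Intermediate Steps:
$d{\left(w,U \right)} = \frac{6}{4 + w}$ ($d{\left(w,U \right)} = \frac{5 + 1}{w + 4} = \frac{6}{4 + w}$)
$N{\left(u \right)} = 23$ ($N{\left(u \right)} = -2 - -25 = -2 + 25 = 23$)
$v{\left(C \right)} = 2 - \frac{23}{C}$
$\frac{1}{-10535 - 25316} - v{\left(173 \right)} = \frac{1}{-10535 - 25316} - \left(2 - \frac{23}{173}\right) = \frac{1}{-35851} - \left(2 - \frac{23}{173}\right) = - \frac{1}{35851} - \left(2 - \frac{23}{173}\right) = - \frac{1}{35851} - \frac{323}{173} = - \frac{11580046}{6202223}$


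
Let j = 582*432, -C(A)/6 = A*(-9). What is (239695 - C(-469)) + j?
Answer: 516445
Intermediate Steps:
C(A) = 54*A (C(A) = -6*A*(-9) = -(-54)*A = 54*A)
j = 251424
(239695 - C(-469)) + j = (239695 - 54*(-469)) + 251424 = (239695 - 1*(-25326)) + 251424 = (239695 + 25326) + 251424 = 265021 + 251424 = 516445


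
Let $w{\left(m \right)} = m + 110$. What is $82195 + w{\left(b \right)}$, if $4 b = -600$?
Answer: $82155$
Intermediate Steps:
$b = -150$ ($b = \frac{1}{4} \left(-600\right) = -150$)
$w{\left(m \right)} = 110 + m$
$82195 + w{\left(b \right)} = 82195 + \left(110 - 150\right) = 82195 - 40 = 82155$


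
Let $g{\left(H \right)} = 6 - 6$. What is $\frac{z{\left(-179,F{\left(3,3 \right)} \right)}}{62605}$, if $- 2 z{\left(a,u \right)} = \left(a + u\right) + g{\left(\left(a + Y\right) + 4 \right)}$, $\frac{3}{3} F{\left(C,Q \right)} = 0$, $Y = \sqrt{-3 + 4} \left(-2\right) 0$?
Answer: $\frac{179}{125210} \approx 0.0014296$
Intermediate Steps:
$Y = 0$ ($Y = \sqrt{1} \left(-2\right) 0 = 1 \left(-2\right) 0 = \left(-2\right) 0 = 0$)
$F{\left(C,Q \right)} = 0$
$g{\left(H \right)} = 0$
$z{\left(a,u \right)} = - \frac{a}{2} - \frac{u}{2}$ ($z{\left(a,u \right)} = - \frac{\left(a + u\right) + 0}{2} = - \frac{a + u}{2} = - \frac{a}{2} - \frac{u}{2}$)
$\frac{z{\left(-179,F{\left(3,3 \right)} \right)}}{62605} = \frac{\left(- \frac{1}{2}\right) \left(-179\right) - 0}{62605} = \left(\frac{179}{2} + 0\right) \frac{1}{62605} = \frac{179}{2} \cdot \frac{1}{62605} = \frac{179}{125210}$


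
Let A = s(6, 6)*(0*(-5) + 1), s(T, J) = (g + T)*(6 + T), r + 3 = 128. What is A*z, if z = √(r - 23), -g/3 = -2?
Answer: 144*√102 ≈ 1454.3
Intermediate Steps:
r = 125 (r = -3 + 128 = 125)
g = 6 (g = -3*(-2) = 6)
s(T, J) = (6 + T)² (s(T, J) = (6 + T)*(6 + T) = (6 + T)²)
z = √102 (z = √(125 - 23) = √102 ≈ 10.100)
A = 144 (A = (36 + 6² + 12*6)*(0*(-5) + 1) = (36 + 36 + 72)*(0 + 1) = 144*1 = 144)
A*z = 144*√102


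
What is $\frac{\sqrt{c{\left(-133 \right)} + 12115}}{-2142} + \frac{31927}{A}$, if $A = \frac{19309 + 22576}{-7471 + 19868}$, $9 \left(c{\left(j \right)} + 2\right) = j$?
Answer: $\frac{395799019}{41885} - \frac{\sqrt{27221}}{3213} \approx 9449.6$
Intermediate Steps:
$c{\left(j \right)} = -2 + \frac{j}{9}$
$A = \frac{41885}{12397} \approx 3.3786$
$\frac{\sqrt{c{\left(-133 \right)} + 12115}}{-2142} + \frac{31927}{A} = \frac{\sqrt{\left(-2 + \frac{1}{9} \left(-133\right)\right) + 12115}}{-2142} + \frac{31927}{\frac{41885}{12397}} = \sqrt{\left(-2 - \frac{133}{9}\right) + 12115} \left(- \frac{1}{2142}\right) + 31927 \cdot \frac{12397}{41885} = \sqrt{- \frac{151}{9} + 12115} \left(- \frac{1}{2142}\right) + \frac{395799019}{41885} = \sqrt{\frac{108884}{9}} \left(- \frac{1}{2142}\right) + \frac{395799019}{41885} = \frac{2 \sqrt{27221}}{3} \left(- \frac{1}{2142}\right) + \frac{395799019}{41885} = - \frac{\sqrt{27221}}{3213} + \frac{395799019}{41885} = \frac{395799019}{41885} - \frac{\sqrt{27221}}{3213}$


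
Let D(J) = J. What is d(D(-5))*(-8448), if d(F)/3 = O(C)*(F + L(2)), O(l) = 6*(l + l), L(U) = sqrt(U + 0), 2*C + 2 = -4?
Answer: -4561920 + 912384*sqrt(2) ≈ -3.2716e+6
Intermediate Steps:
C = -3 (C = -1 + (1/2)*(-4) = -1 - 2 = -3)
L(U) = sqrt(U)
O(l) = 12*l (O(l) = 6*(2*l) = 12*l)
d(F) = -108*F - 108*sqrt(2) (d(F) = 3*((12*(-3))*(F + sqrt(2))) = 3*(-36*(F + sqrt(2))) = 3*(-36*F - 36*sqrt(2)) = -108*F - 108*sqrt(2))
d(D(-5))*(-8448) = (-108*(-5) - 108*sqrt(2))*(-8448) = (540 - 108*sqrt(2))*(-8448) = -4561920 + 912384*sqrt(2)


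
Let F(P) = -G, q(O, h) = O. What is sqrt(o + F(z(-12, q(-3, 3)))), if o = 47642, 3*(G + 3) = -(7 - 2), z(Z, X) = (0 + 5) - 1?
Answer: 2*sqrt(107205)/3 ≈ 218.28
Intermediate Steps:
z(Z, X) = 4 (z(Z, X) = 5 - 1 = 4)
G = -14/3 (G = -3 + (-(7 - 2))/3 = -3 + (-1*5)/3 = -3 + (1/3)*(-5) = -3 - 5/3 = -14/3 ≈ -4.6667)
F(P) = 14/3 (F(P) = -1*(-14/3) = 14/3)
sqrt(o + F(z(-12, q(-3, 3)))) = sqrt(47642 + 14/3) = sqrt(142940/3) = 2*sqrt(107205)/3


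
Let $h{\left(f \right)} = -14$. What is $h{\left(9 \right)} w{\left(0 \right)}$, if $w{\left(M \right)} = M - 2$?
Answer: $28$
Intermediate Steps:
$w{\left(M \right)} = -2 + M$ ($w{\left(M \right)} = M - 2 = -2 + M$)
$h{\left(9 \right)} w{\left(0 \right)} = - 14 \left(-2 + 0\right) = \left(-14\right) \left(-2\right) = 28$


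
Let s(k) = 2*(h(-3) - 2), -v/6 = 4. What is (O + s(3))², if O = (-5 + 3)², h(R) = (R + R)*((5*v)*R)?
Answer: 18662400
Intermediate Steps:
v = -24 (v = -6*4 = -24)
h(R) = -240*R² (h(R) = (R + R)*((5*(-24))*R) = (2*R)*(-120*R) = -240*R²)
O = 4 (O = (-2)² = 4)
s(k) = -4324 (s(k) = 2*(-240*(-3)² - 2) = 2*(-240*9 - 2) = 2*(-2160 - 2) = 2*(-2162) = -4324)
(O + s(3))² = (4 - 4324)² = (-4320)² = 18662400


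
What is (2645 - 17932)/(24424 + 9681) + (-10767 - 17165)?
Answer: -952636147/34105 ≈ -27932.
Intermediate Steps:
(2645 - 17932)/(24424 + 9681) + (-10767 - 17165) = -15287/34105 - 27932 = -952636147/34105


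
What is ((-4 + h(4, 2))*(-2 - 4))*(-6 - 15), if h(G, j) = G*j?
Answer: 504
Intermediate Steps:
((-4 + h(4, 2))*(-2 - 4))*(-6 - 15) = ((-4 + 4*2)*(-2 - 4))*(-6 - 15) = ((-4 + 8)*(-6))*(-21) = (4*(-6))*(-21) = -24*(-21) = 504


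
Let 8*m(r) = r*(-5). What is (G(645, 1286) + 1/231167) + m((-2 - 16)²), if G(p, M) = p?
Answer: 204582797/462334 ≈ 442.50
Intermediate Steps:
m(r) = -5*r/8 (m(r) = (r*(-5))/8 = (-5*r)/8 = -5*r/8)
(G(645, 1286) + 1/231167) + m((-2 - 16)²) = (645 + 1/231167) - 5*(-2 - 16)²/8 = (645 + 1/231167) - 5/8*(-18)² = 149102716/231167 - 5/8*324 = 149102716/231167 - 405/2 = 204582797/462334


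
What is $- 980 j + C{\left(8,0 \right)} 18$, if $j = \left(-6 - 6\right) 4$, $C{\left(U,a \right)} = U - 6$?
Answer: $47076$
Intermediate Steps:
$C{\left(U,a \right)} = -6 + U$
$j = -48$ ($j = \left(-12\right) 4 = -48$)
$- 980 j + C{\left(8,0 \right)} 18 = \left(-980\right) \left(-48\right) + \left(-6 + 8\right) 18 = 47040 + 2 \cdot 18 = 47040 + 36 = 47076$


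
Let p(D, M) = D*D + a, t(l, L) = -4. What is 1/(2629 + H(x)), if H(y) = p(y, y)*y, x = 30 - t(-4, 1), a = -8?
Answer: 1/41661 ≈ 2.4003e-5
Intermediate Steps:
p(D, M) = -8 + D² (p(D, M) = D*D - 8 = D² - 8 = -8 + D²)
x = 34 (x = 30 - 1*(-4) = 30 + 4 = 34)
H(y) = y*(-8 + y²) (H(y) = (-8 + y²)*y = y*(-8 + y²))
1/(2629 + H(x)) = 1/(2629 + 34*(-8 + 34²)) = 1/(2629 + 34*(-8 + 1156)) = 1/(2629 + 34*1148) = 1/(2629 + 39032) = 1/41661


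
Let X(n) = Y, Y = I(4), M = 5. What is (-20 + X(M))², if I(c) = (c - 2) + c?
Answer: 196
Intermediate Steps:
I(c) = -2 + 2*c (I(c) = (-2 + c) + c = -2 + 2*c)
Y = 6 (Y = -2 + 2*4 = -2 + 8 = 6)
X(n) = 6
(-20 + X(M))² = (-20 + 6)² = (-14)² = 196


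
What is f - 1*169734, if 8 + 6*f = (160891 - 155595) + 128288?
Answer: -442414/3 ≈ -1.4747e+5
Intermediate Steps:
f = 66788/3 (f = -4/3 + ((160891 - 155595) + 128288)/6 = -4/3 + (5296 + 128288)/6 = -4/3 + (1/6)*133584 = -4/3 + 22264 = 66788/3 ≈ 22263.)
f - 1*169734 = 66788/3 - 1*169734 = 66788/3 - 169734 = -442414/3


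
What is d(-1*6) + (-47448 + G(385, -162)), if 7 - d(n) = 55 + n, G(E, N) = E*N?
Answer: -109860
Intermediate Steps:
d(n) = -48 - n (d(n) = 7 - (55 + n) = 7 + (-55 - n) = -48 - n)
d(-1*6) + (-47448 + G(385, -162)) = (-48 - (-1)*6) + (-47448 + 385*(-162)) = (-48 - 1*(-6)) + (-47448 - 62370) = (-48 + 6) - 109818 = -42 - 109818 = -109860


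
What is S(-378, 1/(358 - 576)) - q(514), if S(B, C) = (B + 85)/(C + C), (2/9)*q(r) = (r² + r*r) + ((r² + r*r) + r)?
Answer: -4725904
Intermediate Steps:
q(r) = 18*r² + 9*r/2 (q(r) = 9*((r² + r*r) + ((r² + r*r) + r))/2 = 9*((r² + r²) + ((r² + r²) + r))/2 = 9*(2*r² + (2*r² + r))/2 = 9*(2*r² + (r + 2*r²))/2 = 9*(r + 4*r²)/2 = 18*r² + 9*r/2)
S(B, C) = (85 + B)/(2*C) (S(B, C) = (85 + B)/((2*C)) = (85 + B)*(1/(2*C)) = (85 + B)/(2*C))
S(-378, 1/(358 - 576)) - q(514) = (85 - 378)/(2*(1/(358 - 576))) - 9*514*(1 + 4*514)/2 = (½)*(-293)/1/(-218) - 9*514*(1 + 2056)/2 = (½)*(-293)/(-1/218) - 9*514*2057/2 = (½)*(-218)*(-293) - 1*4757841 = 31937 - 4757841 = -4725904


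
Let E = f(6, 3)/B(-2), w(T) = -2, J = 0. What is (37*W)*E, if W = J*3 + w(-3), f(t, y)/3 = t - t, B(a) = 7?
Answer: 0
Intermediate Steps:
f(t, y) = 0 (f(t, y) = 3*(t - t) = 3*0 = 0)
W = -2 (W = 0*3 - 2 = 0 - 2 = -2)
E = 0 (E = 0/7 = 0*(⅐) = 0)
(37*W)*E = (37*(-2))*0 = -74*0 = 0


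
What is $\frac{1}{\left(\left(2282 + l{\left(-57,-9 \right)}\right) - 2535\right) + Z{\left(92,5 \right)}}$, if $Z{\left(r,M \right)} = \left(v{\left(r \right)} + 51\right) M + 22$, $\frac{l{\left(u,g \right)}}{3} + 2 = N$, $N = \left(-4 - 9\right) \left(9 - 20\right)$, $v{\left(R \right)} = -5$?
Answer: $\frac{1}{422} \approx 0.0023697$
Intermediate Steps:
$N = 143$ ($N = \left(-13\right) \left(-11\right) = 143$)
$l{\left(u,g \right)} = 423$ ($l{\left(u,g \right)} = -6 + 3 \cdot 143 = -6 + 429 = 423$)
$Z{\left(r,M \right)} = 22 + 46 M$ ($Z{\left(r,M \right)} = \left(-5 + 51\right) M + 22 = 46 M + 22 = 22 + 46 M$)
$\frac{1}{\left(\left(2282 + l{\left(-57,-9 \right)}\right) - 2535\right) + Z{\left(92,5 \right)}} = \frac{1}{\left(\left(2282 + 423\right) - 2535\right) + \left(22 + 46 \cdot 5\right)} = \frac{1}{\left(2705 - 2535\right) + \left(22 + 230\right)} = \frac{1}{170 + 252} = \frac{1}{422}$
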